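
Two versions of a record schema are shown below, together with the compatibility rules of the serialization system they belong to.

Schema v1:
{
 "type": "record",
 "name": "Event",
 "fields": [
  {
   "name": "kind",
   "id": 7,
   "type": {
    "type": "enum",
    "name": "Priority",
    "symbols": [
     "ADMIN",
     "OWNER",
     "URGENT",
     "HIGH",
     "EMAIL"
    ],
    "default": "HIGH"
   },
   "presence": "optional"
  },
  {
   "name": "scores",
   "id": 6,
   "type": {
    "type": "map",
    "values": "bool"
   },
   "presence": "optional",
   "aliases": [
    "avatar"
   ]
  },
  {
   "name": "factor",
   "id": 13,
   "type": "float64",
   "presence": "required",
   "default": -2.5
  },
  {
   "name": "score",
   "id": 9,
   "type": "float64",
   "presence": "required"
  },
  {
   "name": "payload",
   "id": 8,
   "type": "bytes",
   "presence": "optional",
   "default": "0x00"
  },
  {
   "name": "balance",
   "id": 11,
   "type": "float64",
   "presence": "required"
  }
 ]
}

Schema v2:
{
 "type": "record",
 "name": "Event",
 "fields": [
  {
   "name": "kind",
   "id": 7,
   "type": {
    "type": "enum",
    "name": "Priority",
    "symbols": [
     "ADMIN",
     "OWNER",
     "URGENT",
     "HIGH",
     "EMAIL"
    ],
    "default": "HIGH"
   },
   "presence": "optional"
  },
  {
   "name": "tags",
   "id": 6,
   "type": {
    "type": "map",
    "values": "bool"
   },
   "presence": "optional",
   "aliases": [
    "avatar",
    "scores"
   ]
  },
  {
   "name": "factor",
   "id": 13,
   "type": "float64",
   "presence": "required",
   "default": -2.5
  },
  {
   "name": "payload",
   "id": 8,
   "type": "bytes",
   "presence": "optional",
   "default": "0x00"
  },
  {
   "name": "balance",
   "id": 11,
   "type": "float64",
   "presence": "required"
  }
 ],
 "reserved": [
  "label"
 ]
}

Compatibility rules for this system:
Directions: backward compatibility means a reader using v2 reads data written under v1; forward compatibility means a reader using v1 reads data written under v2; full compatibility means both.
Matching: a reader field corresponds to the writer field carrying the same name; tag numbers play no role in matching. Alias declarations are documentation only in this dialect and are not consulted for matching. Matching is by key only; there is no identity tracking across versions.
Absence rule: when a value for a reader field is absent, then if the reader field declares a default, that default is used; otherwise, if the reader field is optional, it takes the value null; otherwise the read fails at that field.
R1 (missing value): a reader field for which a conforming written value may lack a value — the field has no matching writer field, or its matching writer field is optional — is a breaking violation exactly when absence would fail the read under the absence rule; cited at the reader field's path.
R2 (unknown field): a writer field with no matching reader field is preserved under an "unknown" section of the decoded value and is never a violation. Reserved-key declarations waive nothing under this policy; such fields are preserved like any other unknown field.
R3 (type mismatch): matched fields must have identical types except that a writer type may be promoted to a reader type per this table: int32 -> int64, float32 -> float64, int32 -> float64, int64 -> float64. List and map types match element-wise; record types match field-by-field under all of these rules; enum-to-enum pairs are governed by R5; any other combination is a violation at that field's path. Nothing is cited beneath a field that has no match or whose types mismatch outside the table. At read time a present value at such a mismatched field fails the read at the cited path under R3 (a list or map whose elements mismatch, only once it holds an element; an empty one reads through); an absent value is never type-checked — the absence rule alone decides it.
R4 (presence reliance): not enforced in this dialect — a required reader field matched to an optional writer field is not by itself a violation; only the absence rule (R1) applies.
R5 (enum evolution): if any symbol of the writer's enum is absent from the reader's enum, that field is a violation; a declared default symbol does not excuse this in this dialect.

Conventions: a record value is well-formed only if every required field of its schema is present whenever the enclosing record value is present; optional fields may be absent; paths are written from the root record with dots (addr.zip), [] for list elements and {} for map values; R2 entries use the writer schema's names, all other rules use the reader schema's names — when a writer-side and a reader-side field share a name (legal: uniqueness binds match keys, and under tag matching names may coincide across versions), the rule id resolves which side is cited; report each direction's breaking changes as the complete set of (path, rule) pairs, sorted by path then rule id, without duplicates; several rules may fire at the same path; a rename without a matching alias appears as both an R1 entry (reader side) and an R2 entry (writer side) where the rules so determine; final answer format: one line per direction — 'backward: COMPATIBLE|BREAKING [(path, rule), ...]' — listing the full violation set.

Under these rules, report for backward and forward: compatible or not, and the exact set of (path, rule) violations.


backward: COMPATIBLE []; forward: BREAKING [(score, R1)]

arrows below run writer -> reader for Event
backward on Event — v2 reading data written by v1:
  kind: Priority -> Priority, writer optional; from kind
  tags has no writer counterpart
  factor: float64 -> float64, writer required; from factor
  payload: bytes -> bytes, writer optional; from payload
  balance: float64 -> float64, writer required; from balance
  leftover writer field: scores
  leftover writer field: score
  nothing fires on Event: backward is COMPATIBLE
forward on Event — v1 reading data written by v2:
  kind: Priority -> Priority, writer optional; from kind
  scores has no writer counterpart
  factor: float64 -> float64, writer required; from factor
  score has no writer counterpart
  payload: bytes -> bytes, writer optional; from payload
  balance: float64 -> float64, writer required; from balance
  leftover writer field: tags
  rule R1 violated at score
  forward on Event therefore BREAKING (1)


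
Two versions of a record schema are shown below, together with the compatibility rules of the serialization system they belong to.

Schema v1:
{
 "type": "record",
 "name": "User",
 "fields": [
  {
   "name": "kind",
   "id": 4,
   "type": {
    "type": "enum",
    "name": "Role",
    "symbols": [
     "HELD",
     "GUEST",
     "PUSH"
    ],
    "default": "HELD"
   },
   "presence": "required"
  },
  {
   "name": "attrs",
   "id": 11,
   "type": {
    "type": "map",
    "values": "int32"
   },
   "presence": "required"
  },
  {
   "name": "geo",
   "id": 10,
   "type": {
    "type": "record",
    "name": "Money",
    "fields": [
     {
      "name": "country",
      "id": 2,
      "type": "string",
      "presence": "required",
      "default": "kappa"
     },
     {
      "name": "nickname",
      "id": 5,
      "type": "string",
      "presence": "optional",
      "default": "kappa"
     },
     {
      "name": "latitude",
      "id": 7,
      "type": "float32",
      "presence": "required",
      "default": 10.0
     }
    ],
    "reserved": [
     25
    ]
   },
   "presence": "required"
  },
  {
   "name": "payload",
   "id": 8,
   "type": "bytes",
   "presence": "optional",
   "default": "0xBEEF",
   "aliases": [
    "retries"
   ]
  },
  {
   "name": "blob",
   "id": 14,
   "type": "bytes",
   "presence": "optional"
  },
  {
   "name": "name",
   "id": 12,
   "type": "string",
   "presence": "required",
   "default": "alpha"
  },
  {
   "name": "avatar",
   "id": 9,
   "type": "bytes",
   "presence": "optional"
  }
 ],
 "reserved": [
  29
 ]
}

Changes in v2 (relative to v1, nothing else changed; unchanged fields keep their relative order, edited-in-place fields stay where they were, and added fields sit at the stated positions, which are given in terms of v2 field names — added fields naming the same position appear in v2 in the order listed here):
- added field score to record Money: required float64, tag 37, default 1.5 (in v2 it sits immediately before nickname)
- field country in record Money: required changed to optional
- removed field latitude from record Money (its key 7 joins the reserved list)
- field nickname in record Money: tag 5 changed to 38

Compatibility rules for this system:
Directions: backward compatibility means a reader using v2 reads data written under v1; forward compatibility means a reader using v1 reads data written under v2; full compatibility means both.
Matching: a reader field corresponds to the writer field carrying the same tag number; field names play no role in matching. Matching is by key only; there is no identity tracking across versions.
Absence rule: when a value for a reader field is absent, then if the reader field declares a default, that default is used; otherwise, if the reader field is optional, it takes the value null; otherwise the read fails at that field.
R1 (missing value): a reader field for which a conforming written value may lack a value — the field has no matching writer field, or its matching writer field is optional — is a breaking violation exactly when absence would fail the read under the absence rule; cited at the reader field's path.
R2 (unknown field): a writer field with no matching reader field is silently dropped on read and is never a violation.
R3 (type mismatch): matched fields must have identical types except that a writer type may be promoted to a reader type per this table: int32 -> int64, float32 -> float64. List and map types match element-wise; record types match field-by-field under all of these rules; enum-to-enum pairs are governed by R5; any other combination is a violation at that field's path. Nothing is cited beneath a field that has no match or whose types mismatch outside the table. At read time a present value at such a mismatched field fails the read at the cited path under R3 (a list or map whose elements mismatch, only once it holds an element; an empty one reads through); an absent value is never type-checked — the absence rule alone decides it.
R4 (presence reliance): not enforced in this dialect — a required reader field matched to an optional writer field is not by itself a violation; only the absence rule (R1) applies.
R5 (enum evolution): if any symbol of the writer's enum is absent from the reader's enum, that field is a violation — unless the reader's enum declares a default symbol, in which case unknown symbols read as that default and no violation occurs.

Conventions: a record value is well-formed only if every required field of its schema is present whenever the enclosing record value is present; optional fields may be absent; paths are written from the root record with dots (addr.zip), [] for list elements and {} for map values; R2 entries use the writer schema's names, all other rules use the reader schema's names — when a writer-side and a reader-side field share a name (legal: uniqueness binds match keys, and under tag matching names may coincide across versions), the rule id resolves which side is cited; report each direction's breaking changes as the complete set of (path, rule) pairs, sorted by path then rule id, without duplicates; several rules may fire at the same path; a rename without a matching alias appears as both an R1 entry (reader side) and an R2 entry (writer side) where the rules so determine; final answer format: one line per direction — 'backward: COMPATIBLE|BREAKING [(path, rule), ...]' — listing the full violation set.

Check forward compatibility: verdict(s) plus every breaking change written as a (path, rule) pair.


forward: COMPATIBLE []

arrows below run writer -> reader for User
forward analysis of User with v1 as reader and v2 as writer:
  Role -> Role, writer required: kind aligns to kind
  map<string, int32> -> map<string, int32>, writer required: attrs aligns to attrs
  Money -> Money, writer required: geo aligns to geo
  bytes -> bytes, writer optional: payload aligns to payload
  bytes -> bytes, writer optional: blob aligns to blob
  string -> string, writer required: name aligns to name
  bytes -> bytes, writer optional: avatar aligns to avatar
  string -> string, writer optional: geo.country aligns to geo.country
  geo.nickname has no writer counterpart
  geo.latitude has no writer counterpart
  writer field geo.score has no reader counterpart
  writer field geo.nickname has no reader counterpart
  nothing fires on User: forward is COMPATIBLE
checking off the User differences that do not matter here:
  added field score to record Money: required float64, tag 37, default 1.5 (in v2 it sits immediately before nickname) -> inert for the asked User verdict: nothing fires
  field country in record Money: required changed to optional -> inert for the asked User verdict: nothing fires
  removed field latitude from record Money (its key 7 joins the reserved list) -> inert for the asked User verdict: nothing fires
  field nickname in record Money: tag 5 changed to 38 -> inert for the asked User verdict: nothing fires


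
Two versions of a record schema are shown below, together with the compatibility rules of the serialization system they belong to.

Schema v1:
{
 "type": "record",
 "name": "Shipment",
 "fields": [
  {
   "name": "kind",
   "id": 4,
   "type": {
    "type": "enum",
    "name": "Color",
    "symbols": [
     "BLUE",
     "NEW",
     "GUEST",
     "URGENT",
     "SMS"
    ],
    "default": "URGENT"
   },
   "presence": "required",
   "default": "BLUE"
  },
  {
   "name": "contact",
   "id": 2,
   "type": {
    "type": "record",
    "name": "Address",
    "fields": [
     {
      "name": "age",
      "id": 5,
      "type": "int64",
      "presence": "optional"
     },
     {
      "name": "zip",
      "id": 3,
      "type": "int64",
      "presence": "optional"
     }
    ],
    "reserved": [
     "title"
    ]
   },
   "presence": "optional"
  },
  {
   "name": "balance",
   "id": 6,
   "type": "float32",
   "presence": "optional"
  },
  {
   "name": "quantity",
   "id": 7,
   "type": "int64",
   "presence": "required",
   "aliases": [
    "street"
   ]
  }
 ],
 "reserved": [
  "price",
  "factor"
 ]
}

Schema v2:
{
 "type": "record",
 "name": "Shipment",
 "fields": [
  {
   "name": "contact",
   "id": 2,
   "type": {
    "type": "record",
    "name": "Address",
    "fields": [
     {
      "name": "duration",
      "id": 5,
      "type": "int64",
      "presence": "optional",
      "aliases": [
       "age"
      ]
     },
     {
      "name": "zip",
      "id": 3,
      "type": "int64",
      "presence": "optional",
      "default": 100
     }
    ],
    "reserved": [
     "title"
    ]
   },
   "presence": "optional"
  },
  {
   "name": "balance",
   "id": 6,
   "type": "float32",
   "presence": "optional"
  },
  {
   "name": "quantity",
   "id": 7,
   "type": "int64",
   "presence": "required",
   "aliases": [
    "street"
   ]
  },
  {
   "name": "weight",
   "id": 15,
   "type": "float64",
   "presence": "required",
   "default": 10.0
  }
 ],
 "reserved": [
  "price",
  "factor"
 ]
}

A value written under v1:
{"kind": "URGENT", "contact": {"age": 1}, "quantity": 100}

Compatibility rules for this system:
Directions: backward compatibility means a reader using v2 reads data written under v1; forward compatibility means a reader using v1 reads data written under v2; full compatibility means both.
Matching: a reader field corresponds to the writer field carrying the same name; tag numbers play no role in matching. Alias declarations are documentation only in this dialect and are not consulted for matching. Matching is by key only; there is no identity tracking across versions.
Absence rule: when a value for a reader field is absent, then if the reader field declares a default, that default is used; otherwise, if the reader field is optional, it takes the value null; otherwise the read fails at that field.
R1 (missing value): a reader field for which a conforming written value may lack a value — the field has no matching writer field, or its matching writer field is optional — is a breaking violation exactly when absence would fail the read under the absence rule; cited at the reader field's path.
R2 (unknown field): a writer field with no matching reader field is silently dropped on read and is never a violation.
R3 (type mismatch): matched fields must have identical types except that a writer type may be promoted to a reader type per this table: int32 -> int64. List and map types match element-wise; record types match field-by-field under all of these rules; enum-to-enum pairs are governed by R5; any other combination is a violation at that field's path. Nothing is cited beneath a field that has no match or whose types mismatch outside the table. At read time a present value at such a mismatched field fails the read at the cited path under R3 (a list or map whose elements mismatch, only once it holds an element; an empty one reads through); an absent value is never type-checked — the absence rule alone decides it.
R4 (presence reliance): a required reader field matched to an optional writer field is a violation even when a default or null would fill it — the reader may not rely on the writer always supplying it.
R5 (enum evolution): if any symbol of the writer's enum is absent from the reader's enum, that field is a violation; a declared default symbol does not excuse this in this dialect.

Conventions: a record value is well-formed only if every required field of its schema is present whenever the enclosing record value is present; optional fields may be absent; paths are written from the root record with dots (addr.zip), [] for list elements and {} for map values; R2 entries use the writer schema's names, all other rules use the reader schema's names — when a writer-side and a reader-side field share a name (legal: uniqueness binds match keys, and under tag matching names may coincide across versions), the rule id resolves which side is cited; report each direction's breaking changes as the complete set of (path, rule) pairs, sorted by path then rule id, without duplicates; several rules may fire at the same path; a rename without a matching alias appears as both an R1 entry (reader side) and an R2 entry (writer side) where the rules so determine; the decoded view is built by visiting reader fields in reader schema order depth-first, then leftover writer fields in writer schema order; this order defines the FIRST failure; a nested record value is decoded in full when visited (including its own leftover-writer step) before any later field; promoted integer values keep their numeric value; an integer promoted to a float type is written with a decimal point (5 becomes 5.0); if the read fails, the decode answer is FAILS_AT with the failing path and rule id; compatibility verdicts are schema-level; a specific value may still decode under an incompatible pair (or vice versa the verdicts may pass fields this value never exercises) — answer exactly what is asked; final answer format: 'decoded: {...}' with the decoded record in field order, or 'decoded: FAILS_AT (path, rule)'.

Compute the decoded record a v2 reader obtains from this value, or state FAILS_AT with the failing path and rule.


decoded: {"contact": {"duration": null, "zip": 100}, "balance": null, "quantity": 100, "weight": 10.0}

arrows below run writer -> reader for Shipment
decode walk for Shipment under reader schema v2:
  contact.duration := null (not supplied -> null)
  contact.zip := 100 (no value, default fills)
  writer contact.age: unmatched, discarded
  balance := null (not supplied -> null)
  quantity := 100
  weight := 10.0 (no value, default fills)
  writer kind: unmatched, discarded
  => decoded: {"contact": {"duration": null, "zip": 100}, "balance": null, "quantity": 100, "weight": 10.0}


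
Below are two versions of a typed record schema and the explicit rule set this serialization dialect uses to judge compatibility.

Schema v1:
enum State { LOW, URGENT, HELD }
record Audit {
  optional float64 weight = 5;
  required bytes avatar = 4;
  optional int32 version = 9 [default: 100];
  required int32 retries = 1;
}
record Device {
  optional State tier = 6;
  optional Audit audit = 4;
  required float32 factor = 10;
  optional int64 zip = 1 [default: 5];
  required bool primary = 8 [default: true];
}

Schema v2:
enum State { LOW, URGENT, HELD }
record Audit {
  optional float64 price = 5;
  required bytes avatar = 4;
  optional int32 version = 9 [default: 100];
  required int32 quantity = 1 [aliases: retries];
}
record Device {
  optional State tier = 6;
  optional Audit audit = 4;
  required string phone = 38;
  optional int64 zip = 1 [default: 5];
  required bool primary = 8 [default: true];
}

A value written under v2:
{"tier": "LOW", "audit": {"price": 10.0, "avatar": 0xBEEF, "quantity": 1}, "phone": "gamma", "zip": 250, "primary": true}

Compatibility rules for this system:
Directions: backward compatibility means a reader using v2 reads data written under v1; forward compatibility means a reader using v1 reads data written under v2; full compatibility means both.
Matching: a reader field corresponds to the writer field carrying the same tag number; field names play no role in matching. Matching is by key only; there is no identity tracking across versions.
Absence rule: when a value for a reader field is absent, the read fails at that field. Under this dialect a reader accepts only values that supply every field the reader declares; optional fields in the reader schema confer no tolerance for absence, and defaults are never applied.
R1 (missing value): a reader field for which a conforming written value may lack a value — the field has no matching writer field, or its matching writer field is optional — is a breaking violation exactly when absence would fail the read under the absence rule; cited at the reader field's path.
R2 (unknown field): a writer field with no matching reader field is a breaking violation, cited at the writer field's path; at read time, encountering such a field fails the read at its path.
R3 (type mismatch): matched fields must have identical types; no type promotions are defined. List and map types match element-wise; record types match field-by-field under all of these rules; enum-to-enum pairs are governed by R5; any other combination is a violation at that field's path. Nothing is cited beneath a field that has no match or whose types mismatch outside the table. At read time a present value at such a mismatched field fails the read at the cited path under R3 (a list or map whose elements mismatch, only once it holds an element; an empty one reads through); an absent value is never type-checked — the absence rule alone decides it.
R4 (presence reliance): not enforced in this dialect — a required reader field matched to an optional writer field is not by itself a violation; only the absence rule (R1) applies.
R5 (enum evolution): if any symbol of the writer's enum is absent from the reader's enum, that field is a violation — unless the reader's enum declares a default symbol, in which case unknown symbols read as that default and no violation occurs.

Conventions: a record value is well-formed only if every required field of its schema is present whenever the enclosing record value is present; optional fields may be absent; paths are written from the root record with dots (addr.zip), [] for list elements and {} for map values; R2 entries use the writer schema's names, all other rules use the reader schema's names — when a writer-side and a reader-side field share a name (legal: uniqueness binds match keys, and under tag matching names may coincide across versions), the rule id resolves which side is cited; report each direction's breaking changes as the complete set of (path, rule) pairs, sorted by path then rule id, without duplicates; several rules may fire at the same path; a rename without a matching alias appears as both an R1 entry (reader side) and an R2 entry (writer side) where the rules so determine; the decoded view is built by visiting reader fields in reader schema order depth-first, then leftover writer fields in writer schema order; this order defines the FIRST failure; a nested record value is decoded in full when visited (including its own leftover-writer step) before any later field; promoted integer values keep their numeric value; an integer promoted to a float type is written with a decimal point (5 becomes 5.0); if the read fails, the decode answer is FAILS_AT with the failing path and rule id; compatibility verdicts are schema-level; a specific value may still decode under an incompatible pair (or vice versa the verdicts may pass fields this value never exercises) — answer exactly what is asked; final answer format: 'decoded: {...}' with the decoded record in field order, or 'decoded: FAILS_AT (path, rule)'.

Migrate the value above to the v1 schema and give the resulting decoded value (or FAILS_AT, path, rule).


each type pair in Device: writer, then reader
migrating the Device value to v1:
  tier := "LOW"
  audit.weight := 10.0 (from writer price)
  audit.avatar := 0xBEEF
  read fails at audit.version under R1 (no fill)
  => FAILS_AT (audit.version, R1)
diffs on Device not affecting the asked answer:
  renamed field retries to quantity in record Audit (alias retries declared on the renamed field) -> triggers nothing under the printed rules; the Device answer is the same either way
  removed field factor from record Device -> affects the rule determinations only; this particular Device value decodes identically
  renamed field weight to price in record Audit -> affects the rule determinations only; this particular Device value decodes identically
  added field phone to record Device: required string, tag 38 (in v2 it sits immediately before zip) -> affects the rule determinations only; this particular Device value decodes identically

decoded: FAILS_AT (audit.version, R1)


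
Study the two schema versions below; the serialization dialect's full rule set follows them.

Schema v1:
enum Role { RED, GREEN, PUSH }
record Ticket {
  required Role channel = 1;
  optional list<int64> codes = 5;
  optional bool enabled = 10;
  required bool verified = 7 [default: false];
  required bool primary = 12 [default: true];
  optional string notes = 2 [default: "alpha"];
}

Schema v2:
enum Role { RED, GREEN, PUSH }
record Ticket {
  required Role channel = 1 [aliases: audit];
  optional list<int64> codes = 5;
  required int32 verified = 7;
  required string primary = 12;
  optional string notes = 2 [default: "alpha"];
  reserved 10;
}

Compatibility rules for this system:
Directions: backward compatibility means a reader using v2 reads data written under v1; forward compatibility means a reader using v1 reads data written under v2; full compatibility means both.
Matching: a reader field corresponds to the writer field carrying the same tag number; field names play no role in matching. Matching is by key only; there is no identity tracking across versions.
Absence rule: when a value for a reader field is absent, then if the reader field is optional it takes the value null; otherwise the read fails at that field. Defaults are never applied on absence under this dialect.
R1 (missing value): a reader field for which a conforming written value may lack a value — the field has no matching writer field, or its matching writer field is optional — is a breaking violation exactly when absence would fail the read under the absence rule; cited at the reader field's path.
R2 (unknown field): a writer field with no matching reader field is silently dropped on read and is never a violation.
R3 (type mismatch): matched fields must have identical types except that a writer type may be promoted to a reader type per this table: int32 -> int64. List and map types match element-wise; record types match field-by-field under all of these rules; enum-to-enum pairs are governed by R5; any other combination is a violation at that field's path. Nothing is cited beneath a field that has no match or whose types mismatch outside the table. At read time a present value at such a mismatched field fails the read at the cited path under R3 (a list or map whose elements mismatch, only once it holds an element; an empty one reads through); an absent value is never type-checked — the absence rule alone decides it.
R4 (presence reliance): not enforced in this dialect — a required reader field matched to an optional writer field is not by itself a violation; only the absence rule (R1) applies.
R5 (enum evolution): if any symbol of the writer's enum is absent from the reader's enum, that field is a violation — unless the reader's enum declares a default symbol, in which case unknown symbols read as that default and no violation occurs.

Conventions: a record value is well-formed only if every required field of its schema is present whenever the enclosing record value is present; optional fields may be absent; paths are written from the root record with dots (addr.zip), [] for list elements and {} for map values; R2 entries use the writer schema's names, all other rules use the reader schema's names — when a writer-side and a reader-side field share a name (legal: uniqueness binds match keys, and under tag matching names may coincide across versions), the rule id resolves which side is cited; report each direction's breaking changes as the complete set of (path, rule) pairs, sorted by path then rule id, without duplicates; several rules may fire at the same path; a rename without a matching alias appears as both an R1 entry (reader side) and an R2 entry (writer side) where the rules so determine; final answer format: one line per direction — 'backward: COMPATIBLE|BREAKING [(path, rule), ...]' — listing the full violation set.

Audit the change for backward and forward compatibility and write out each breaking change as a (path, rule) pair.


arrows below run writer -> reader for Ticket
backward for Ticket (reader v2, writer v1):
  Role -> Role, writer required: channel aligns to channel
  list<int64> -> list<int64>, writer optional: codes aligns to codes
  bool -> int32, writer required: verified aligns to verified
  bool -> string, writer required: primary aligns to primary
  string -> string, writer optional: notes aligns to notes
  leftover writer field: enabled
  violation R3 at primary
  violation R3 at verified
  => 2 violation(s): backward is BREAKING for Ticket
forward for Ticket (reader v1, writer v2):
  Role -> Role, writer required: channel aligns to channel
  list<int64> -> list<int64>, writer optional: codes aligns to codes
  enabled: no writer-side match
  int32 -> bool, writer required: verified aligns to verified
  string -> bool, writer required: primary aligns to primary
  string -> string, writer optional: notes aligns to notes
  violation R3 at primary
  violation R3 at verified
  => 2 violation(s): forward is BREAKING for Ticket

backward: BREAKING [(primary, R3), (verified, R3)]; forward: BREAKING [(primary, R3), (verified, R3)]


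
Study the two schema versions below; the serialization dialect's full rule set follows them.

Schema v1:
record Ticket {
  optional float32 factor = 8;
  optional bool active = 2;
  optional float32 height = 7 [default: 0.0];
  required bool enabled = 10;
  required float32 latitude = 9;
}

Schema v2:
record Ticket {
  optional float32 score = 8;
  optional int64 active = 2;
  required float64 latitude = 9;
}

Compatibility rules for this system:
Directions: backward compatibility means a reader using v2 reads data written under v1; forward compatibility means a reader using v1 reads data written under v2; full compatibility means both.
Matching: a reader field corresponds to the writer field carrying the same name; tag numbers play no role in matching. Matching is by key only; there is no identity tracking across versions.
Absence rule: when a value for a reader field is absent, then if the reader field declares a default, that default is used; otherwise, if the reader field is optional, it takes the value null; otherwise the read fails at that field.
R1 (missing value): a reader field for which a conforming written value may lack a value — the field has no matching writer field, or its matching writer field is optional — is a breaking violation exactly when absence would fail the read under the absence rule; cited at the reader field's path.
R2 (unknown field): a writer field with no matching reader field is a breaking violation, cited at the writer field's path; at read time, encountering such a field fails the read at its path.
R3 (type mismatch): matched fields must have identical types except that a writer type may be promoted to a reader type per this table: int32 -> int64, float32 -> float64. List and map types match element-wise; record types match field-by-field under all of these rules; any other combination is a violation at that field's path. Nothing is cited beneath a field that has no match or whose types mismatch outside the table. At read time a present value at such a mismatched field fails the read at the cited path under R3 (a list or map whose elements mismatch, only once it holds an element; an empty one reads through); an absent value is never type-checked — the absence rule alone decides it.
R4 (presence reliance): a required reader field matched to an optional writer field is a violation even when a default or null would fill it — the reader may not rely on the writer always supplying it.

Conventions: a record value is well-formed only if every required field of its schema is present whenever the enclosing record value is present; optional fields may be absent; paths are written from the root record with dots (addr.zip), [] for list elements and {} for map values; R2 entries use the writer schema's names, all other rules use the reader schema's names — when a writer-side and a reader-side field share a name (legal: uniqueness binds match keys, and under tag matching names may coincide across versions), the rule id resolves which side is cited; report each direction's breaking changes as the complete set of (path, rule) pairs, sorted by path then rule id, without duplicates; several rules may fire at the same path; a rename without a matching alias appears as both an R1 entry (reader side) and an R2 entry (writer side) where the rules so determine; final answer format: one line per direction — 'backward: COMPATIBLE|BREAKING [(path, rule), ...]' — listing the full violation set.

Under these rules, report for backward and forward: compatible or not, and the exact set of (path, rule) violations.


backward: BREAKING [(active, R3), (enabled, R2), (factor, R2), (height, R2)]; forward: BREAKING [(active, R3), (enabled, R1), (latitude, R3), (score, R2)]

in Ticket below, arrows point writer -> reader
backward on Ticket — v2 reading data written by v1:
  no writer field matches reader score
  active <- active (bool -> int64, writer optional)
  latitude <- latitude (float32 -> float64, writer required)
  factor (writer side), unknown to reader
  height (writer side), unknown to reader
  enabled (writer side), unknown to reader
  R3 fires at active
  R2 fires at enabled
  R2 fires at factor
  R2 fires at height
  => backward: BREAKING (4)
forward on Ticket — v1 reading data written by v2:
  no writer field matches reader factor
  active <- active (int64 -> bool, writer optional)
  no writer field matches reader height
  no writer field matches reader enabled
  latitude <- latitude (float64 -> float32, writer required)
  score (writer side), unknown to reader
  R3 fires at active
  R1 fires at enabled
  R3 fires at latitude
  R2 fires at score
  => forward: BREAKING (4)


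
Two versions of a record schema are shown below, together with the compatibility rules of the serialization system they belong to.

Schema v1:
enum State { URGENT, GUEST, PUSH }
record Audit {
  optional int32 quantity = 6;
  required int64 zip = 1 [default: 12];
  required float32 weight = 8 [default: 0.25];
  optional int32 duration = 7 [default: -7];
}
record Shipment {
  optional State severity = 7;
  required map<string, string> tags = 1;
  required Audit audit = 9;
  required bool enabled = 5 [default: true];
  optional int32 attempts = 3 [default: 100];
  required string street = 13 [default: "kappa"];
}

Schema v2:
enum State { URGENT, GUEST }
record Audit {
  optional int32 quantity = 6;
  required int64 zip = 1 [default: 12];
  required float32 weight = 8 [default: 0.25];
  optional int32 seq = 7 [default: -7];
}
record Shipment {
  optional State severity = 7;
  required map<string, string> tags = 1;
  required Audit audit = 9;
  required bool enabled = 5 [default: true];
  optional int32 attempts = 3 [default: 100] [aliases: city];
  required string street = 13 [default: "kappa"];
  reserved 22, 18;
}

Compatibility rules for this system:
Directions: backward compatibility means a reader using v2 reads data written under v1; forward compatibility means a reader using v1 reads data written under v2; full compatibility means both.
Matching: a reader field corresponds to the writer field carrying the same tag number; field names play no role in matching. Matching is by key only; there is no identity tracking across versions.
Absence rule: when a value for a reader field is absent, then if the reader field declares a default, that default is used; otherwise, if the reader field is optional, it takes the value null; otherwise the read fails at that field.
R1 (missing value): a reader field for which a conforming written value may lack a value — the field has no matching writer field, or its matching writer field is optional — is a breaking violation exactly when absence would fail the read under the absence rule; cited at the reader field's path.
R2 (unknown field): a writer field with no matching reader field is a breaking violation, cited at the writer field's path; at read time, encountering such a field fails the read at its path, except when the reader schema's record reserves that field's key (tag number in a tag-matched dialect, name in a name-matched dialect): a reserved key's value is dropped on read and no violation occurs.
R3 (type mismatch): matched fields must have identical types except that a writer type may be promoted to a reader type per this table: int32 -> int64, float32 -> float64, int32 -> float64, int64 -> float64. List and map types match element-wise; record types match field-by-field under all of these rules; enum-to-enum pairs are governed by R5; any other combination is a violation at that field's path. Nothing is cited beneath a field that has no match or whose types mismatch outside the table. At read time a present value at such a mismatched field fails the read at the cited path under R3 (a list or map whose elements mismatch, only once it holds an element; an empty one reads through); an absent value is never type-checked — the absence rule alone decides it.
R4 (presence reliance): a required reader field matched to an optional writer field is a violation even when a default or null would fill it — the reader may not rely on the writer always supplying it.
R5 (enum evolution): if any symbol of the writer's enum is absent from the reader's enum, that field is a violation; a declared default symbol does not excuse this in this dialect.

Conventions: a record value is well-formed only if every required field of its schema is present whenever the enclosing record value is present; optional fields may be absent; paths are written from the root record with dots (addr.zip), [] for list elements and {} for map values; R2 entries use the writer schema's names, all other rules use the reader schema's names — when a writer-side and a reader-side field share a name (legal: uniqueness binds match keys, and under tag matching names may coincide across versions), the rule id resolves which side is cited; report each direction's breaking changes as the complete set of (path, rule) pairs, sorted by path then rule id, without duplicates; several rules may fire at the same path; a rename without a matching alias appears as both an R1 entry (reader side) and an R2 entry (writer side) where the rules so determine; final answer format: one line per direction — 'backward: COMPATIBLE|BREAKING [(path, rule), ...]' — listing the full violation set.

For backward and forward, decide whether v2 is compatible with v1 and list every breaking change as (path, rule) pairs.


each type pair in Shipment: writer, then reader
backward pass over Shipment, reader schema v2, writer schema v1:
  State -> State, writer optional: severity aligns to severity
  map<string, string> -> map<string, string>, writer required: tags aligns to tags
  Audit -> Audit, writer required: audit aligns to audit
  bool -> bool, writer required: enabled aligns to enabled
  int32 -> int32, writer optional: attempts aligns to attempts
  string -> string, writer required: street aligns to street
  int32 -> int32, writer optional: audit.quantity aligns to audit.quantity
  int64 -> int64, writer required: audit.zip aligns to audit.zip
  float32 -> float32, writer required: audit.weight aligns to audit.weight
  int32 -> int32, writer optional: audit.seq aligns to audit.duration
  breaking: (severity, R5)
  backward on Shipment therefore BREAKING (1)
forward pass over Shipment, reader schema v1, writer schema v2:
  State -> State, writer optional: severity aligns to severity
  map<string, string> -> map<string, string>, writer required: tags aligns to tags
  Audit -> Audit, writer required: audit aligns to audit
  bool -> bool, writer required: enabled aligns to enabled
  int32 -> int32, writer optional: attempts aligns to attempts
  string -> string, writer required: street aligns to street
  int32 -> int32, writer optional: audit.quantity aligns to audit.quantity
  int64 -> int64, writer required: audit.zip aligns to audit.zip
  float32 -> float32, writer required: audit.weight aligns to audit.weight
  int32 -> int32, writer optional: audit.duration aligns to audit.seq
  => forward verdict for Shipment: COMPATIBLE, no violations

backward: BREAKING [(severity, R5)]; forward: COMPATIBLE []
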